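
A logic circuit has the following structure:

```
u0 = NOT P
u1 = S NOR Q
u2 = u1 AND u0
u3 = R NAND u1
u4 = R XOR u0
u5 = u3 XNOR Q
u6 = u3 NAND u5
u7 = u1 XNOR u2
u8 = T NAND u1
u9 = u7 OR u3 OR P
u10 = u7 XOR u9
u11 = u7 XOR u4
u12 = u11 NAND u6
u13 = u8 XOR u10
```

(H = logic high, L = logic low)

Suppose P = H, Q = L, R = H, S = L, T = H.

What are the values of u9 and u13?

u9 = H, u13 = H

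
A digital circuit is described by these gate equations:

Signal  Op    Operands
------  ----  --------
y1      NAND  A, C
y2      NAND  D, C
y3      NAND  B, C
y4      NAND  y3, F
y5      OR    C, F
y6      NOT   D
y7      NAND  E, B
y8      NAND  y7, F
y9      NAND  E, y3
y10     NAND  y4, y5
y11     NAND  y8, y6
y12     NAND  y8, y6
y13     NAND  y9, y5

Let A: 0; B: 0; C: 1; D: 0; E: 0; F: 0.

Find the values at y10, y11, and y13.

y10 = 0, y11 = 0, y13 = 0

y3 = B NAND C = 0 NAND 1 = 1
y4 = y3 NAND F = 1 NAND 0 = 1
y5 = C OR F = 1 OR 0 = 1
y6 = NOT D = NOT 0 = 1
y7 = E NAND B = 0 NAND 0 = 1
y8 = y7 NAND F = 1 NAND 0 = 1
y9 = E NAND y3 = 0 NAND 1 = 1
y10 = y4 NAND y5 = 1 NAND 1 = 0
y11 = y8 NAND y6 = 1 NAND 1 = 0
y13 = y9 NAND y5 = 1 NAND 1 = 0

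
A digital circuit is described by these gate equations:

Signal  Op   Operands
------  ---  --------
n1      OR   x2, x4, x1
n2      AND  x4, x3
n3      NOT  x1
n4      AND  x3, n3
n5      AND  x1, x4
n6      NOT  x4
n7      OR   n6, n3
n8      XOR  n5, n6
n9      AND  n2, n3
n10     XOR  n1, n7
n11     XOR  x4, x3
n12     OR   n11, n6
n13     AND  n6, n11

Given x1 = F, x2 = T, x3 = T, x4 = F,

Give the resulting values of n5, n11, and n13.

n5 = x1 AND x4 = F AND F = F
n6 = NOT x4 = NOT F = T
n11 = x4 XOR x3 = F XOR T = T
n13 = n6 AND n11 = T AND T = T

n5 = F  n11 = T  n13 = T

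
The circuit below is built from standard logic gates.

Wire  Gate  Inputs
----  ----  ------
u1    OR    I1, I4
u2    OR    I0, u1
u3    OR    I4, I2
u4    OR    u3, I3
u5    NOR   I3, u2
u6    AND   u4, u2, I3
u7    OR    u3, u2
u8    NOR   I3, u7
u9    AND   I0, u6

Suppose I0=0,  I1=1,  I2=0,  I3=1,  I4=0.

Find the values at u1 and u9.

u1 = I1 OR I4 = 1 OR 0 = 1
u2 = I0 OR u1 = 0 OR 1 = 1
u3 = I4 OR I2 = 0 OR 0 = 0
u4 = u3 OR I3 = 0 OR 1 = 1
u6 = u4 AND u2 AND I3 = 1 AND 1 AND 1 = 1
u9 = I0 AND u6 = 0 AND 1 = 0

u1 = 1, u9 = 0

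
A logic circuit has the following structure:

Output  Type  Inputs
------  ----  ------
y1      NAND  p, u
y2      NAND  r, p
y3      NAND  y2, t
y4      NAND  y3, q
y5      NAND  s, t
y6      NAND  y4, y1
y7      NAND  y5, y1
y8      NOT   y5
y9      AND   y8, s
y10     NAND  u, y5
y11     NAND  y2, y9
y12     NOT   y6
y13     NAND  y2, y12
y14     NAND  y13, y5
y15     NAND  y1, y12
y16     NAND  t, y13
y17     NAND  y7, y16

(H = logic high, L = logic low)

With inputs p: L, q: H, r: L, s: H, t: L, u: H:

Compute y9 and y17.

y9 = L; y17 = H

y1 = p NAND u = L NAND H = H
y2 = r NAND p = L NAND L = H
y3 = y2 NAND t = H NAND L = H
y4 = y3 NAND q = H NAND H = L
y5 = s NAND t = H NAND L = H
y6 = y4 NAND y1 = L NAND H = H
y7 = y5 NAND y1 = H NAND H = L
y8 = NOT y5 = NOT H = L
y9 = y8 AND s = L AND H = L
y12 = NOT y6 = NOT H = L
y13 = y2 NAND y12 = H NAND L = H
y16 = t NAND y13 = L NAND H = H
y17 = y7 NAND y16 = L NAND H = H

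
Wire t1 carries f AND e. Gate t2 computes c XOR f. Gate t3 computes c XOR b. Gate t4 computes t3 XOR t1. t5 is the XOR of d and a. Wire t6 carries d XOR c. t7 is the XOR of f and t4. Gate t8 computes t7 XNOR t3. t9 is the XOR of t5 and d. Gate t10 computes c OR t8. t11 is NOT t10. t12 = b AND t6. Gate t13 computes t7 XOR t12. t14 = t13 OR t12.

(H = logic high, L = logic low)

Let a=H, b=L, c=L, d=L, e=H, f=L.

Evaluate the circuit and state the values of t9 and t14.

t9 = H, t14 = L

t1 = f AND e = L AND H = L
t3 = c XOR b = L XOR L = L
t4 = t3 XOR t1 = L XOR L = L
t5 = d XOR a = L XOR H = H
t6 = d XOR c = L XOR L = L
t7 = f XOR t4 = L XOR L = L
t9 = t5 XOR d = H XOR L = H
t12 = b AND t6 = L AND L = L
t13 = t7 XOR t12 = L XOR L = L
t14 = t13 OR t12 = L OR L = L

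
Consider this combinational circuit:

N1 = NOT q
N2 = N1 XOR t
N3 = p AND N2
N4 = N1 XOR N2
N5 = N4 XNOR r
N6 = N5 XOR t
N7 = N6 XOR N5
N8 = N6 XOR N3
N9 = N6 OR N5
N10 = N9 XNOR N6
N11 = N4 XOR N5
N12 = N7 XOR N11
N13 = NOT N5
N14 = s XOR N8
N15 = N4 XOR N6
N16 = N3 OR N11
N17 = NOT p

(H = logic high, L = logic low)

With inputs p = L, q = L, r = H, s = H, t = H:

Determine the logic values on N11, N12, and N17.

N11 = L; N12 = H; N17 = H

N1 = NOT q = NOT L = H
N2 = N1 XOR t = H XOR H = L
N4 = N1 XOR N2 = H XOR L = H
N5 = N4 XNOR r = H XNOR H = H
N6 = N5 XOR t = H XOR H = L
N7 = N6 XOR N5 = L XOR H = H
N11 = N4 XOR N5 = H XOR H = L
N12 = N7 XOR N11 = H XOR L = H
N17 = NOT p = NOT L = H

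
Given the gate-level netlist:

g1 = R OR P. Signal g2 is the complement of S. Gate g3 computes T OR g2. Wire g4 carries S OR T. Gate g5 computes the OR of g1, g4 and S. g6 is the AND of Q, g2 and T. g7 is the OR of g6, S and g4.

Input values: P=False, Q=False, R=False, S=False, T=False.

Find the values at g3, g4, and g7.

g3 = True  g4 = False  g7 = False

g2 = NOT S = NOT False = True
g3 = T OR g2 = False OR True = True
g4 = S OR T = False OR False = False
g6 = Q AND g2 AND T = False AND True AND False = False
g7 = g6 OR S OR g4 = False OR False OR False = False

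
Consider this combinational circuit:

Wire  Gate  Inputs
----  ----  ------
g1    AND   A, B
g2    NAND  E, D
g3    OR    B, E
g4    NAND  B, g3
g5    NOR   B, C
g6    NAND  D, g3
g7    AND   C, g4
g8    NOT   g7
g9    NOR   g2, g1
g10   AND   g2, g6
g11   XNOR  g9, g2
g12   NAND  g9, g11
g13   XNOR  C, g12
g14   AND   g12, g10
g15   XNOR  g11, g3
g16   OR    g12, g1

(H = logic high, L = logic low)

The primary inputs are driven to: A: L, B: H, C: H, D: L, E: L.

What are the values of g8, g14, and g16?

g1 = A AND B = L AND H = L
g2 = E NAND D = L NAND L = H
g3 = B OR E = H OR L = H
g4 = B NAND g3 = H NAND H = L
g6 = D NAND g3 = L NAND H = H
g7 = C AND g4 = H AND L = L
g8 = NOT g7 = NOT L = H
g9 = g2 NOR g1 = H NOR L = L
g10 = g2 AND g6 = H AND H = H
g11 = g9 XNOR g2 = L XNOR H = L
g12 = g9 NAND g11 = L NAND L = H
g14 = g12 AND g10 = H AND H = H
g16 = g12 OR g1 = H OR L = H

g8 = H; g14 = H; g16 = H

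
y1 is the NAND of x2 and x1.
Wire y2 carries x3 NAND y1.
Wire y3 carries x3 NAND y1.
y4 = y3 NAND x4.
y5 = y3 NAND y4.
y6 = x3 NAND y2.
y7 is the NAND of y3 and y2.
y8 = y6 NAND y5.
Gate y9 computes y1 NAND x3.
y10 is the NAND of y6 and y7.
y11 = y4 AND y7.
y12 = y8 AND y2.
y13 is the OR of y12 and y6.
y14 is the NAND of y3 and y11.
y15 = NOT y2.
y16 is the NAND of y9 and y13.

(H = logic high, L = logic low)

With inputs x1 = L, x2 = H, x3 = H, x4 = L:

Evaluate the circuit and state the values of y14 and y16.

y1 = x2 NAND x1 = H NAND L = H
y2 = x3 NAND y1 = H NAND H = L
y3 = x3 NAND y1 = H NAND H = L
y4 = y3 NAND x4 = L NAND L = H
y5 = y3 NAND y4 = L NAND H = H
y6 = x3 NAND y2 = H NAND L = H
y7 = y3 NAND y2 = L NAND L = H
y8 = y6 NAND y5 = H NAND H = L
y9 = y1 NAND x3 = H NAND H = L
y11 = y4 AND y7 = H AND H = H
y12 = y8 AND y2 = L AND L = L
y13 = y12 OR y6 = L OR H = H
y14 = y3 NAND y11 = L NAND H = H
y16 = y9 NAND y13 = L NAND H = H

y14 = H; y16 = H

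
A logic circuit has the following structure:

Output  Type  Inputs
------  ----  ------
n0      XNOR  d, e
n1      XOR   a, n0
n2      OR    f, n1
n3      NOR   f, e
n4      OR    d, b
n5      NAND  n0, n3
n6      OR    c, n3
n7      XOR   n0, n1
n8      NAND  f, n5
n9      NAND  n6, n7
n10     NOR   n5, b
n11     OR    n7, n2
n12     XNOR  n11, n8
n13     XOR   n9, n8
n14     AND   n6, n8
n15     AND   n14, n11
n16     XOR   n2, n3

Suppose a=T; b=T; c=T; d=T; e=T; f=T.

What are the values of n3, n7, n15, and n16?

n3 = F; n7 = T; n15 = F; n16 = T

n0 = d XNOR e = T XNOR T = T
n1 = a XOR n0 = T XOR T = F
n2 = f OR n1 = T OR F = T
n3 = f NOR e = T NOR T = F
n5 = n0 NAND n3 = T NAND F = T
n6 = c OR n3 = T OR F = T
n7 = n0 XOR n1 = T XOR F = T
n8 = f NAND n5 = T NAND T = F
n11 = n7 OR n2 = T OR T = T
n14 = n6 AND n8 = T AND F = F
n15 = n14 AND n11 = F AND T = F
n16 = n2 XOR n3 = T XOR F = T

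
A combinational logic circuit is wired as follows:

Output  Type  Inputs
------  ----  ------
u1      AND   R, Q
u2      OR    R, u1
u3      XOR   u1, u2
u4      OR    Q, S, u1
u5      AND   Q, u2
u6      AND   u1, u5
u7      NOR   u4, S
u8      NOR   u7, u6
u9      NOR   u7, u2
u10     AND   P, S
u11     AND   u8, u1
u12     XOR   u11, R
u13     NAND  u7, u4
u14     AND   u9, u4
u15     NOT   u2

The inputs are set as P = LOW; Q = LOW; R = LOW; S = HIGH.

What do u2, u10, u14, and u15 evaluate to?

u1 = R AND Q = LOW AND LOW = LOW
u2 = R OR u1 = LOW OR LOW = LOW
u4 = Q OR S OR u1 = LOW OR HIGH OR LOW = HIGH
u7 = u4 NOR S = HIGH NOR HIGH = LOW
u9 = u7 NOR u2 = LOW NOR LOW = HIGH
u10 = P AND S = LOW AND HIGH = LOW
u14 = u9 AND u4 = HIGH AND HIGH = HIGH
u15 = NOT u2 = NOT LOW = HIGH

u2 = LOW, u10 = LOW, u14 = HIGH, u15 = HIGH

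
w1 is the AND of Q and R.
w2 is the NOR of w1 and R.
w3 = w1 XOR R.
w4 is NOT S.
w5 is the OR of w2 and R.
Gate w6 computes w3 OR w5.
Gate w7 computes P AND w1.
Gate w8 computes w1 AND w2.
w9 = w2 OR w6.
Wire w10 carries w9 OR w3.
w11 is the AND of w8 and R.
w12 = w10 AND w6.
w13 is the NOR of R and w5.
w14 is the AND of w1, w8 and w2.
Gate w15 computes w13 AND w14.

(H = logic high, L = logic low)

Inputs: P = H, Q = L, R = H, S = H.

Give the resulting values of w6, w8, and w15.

w6 = H  w8 = L  w15 = L

w1 = Q AND R = L AND H = L
w2 = w1 NOR R = L NOR H = L
w3 = w1 XOR R = L XOR H = H
w5 = w2 OR R = L OR H = H
w6 = w3 OR w5 = H OR H = H
w8 = w1 AND w2 = L AND L = L
w13 = R NOR w5 = H NOR H = L
w14 = w1 AND w8 AND w2 = L AND L AND L = L
w15 = w13 AND w14 = L AND L = L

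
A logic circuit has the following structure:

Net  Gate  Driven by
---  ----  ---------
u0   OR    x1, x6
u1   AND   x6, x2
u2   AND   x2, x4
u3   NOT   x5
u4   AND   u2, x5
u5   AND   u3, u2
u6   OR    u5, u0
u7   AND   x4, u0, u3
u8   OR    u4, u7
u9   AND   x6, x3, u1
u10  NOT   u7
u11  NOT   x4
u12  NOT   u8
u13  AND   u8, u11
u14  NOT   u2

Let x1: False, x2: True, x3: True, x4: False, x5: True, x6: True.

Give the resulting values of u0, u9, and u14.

u0 = x1 OR x6 = False OR True = True
u1 = x6 AND x2 = True AND True = True
u2 = x2 AND x4 = True AND False = False
u9 = x6 AND x3 AND u1 = True AND True AND True = True
u14 = NOT u2 = NOT False = True

u0 = True  u9 = True  u14 = True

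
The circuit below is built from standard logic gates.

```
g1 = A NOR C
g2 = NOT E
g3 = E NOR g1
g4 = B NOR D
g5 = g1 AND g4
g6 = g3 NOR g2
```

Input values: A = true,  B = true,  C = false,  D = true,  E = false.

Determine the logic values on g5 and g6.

g5 = false, g6 = false

g1 = A NOR C = true NOR false = false
g2 = NOT E = NOT false = true
g3 = E NOR g1 = false NOR false = true
g4 = B NOR D = true NOR true = false
g5 = g1 AND g4 = false AND false = false
g6 = g3 NOR g2 = true NOR true = false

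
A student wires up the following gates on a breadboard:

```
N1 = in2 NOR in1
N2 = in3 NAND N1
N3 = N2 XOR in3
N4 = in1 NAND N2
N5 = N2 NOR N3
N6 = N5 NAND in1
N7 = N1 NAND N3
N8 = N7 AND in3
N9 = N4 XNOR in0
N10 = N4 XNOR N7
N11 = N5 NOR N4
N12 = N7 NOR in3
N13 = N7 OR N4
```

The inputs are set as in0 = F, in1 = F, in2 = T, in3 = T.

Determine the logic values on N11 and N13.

N11 = F; N13 = T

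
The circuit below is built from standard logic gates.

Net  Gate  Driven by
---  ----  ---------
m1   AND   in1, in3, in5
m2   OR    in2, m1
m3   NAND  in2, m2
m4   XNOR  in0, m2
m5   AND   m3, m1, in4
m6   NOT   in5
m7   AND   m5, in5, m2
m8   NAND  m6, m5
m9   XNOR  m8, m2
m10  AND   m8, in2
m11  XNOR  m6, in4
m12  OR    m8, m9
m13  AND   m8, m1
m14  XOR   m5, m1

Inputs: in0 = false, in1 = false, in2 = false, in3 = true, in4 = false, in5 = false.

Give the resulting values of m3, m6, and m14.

m1 = in1 AND in3 AND in5 = false AND true AND false = false
m2 = in2 OR m1 = false OR false = false
m3 = in2 NAND m2 = false NAND false = true
m5 = m3 AND m1 AND in4 = true AND false AND false = false
m6 = NOT in5 = NOT false = true
m14 = m5 XOR m1 = false XOR false = false

m3 = true  m6 = true  m14 = false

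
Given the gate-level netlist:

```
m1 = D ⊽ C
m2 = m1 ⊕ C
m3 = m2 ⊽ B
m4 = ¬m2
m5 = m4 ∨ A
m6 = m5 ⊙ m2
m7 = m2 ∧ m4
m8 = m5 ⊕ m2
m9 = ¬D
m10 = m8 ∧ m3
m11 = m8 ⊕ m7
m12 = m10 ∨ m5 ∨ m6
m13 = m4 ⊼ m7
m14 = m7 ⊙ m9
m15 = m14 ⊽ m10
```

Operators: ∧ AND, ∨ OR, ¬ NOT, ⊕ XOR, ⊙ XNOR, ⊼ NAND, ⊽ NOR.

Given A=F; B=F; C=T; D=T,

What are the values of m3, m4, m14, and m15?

m1 = D NOR C = T NOR T = F
m2 = m1 XOR C = F XOR T = T
m3 = m2 NOR B = T NOR F = F
m4 = NOT m2 = NOT T = F
m5 = m4 OR A = F OR F = F
m7 = m2 AND m4 = T AND F = F
m8 = m5 XOR m2 = F XOR T = T
m9 = NOT D = NOT T = F
m10 = m8 AND m3 = T AND F = F
m14 = m7 XNOR m9 = F XNOR F = T
m15 = m14 NOR m10 = T NOR F = F

m3 = F  m4 = F  m14 = T  m15 = F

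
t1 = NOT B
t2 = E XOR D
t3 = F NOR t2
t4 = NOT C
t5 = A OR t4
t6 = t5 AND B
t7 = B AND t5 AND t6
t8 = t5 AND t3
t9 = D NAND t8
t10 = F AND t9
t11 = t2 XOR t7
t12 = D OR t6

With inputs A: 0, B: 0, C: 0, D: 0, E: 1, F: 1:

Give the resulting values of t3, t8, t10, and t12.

t3 = 0, t8 = 0, t10 = 1, t12 = 0

t2 = E XOR D = 1 XOR 0 = 1
t3 = F NOR t2 = 1 NOR 1 = 0
t4 = NOT C = NOT 0 = 1
t5 = A OR t4 = 0 OR 1 = 1
t6 = t5 AND B = 1 AND 0 = 0
t8 = t5 AND t3 = 1 AND 0 = 0
t9 = D NAND t8 = 0 NAND 0 = 1
t10 = F AND t9 = 1 AND 1 = 1
t12 = D OR t6 = 0 OR 0 = 0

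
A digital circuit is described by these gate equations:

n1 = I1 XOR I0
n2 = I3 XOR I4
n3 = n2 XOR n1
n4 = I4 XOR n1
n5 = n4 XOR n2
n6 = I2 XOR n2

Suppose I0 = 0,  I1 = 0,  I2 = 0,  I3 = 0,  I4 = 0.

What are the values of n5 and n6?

n5 = 0  n6 = 0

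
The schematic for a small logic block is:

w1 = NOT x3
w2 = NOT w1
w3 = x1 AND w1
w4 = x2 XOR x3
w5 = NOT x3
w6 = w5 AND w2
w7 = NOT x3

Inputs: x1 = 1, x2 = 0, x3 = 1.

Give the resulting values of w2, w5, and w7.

w2 = 1, w5 = 0, w7 = 0

w1 = NOT x3 = NOT 1 = 0
w2 = NOT w1 = NOT 0 = 1
w5 = NOT x3 = NOT 1 = 0
w7 = NOT x3 = NOT 1 = 0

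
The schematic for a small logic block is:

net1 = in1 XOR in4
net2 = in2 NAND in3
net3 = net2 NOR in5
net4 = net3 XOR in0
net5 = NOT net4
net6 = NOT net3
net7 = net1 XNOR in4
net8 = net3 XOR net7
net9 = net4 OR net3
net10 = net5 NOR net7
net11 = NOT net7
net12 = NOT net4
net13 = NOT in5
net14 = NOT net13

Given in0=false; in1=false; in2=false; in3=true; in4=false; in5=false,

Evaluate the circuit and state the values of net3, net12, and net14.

net3 = false, net12 = true, net14 = false

net2 = in2 NAND in3 = false NAND true = true
net3 = net2 NOR in5 = true NOR false = false
net4 = net3 XOR in0 = false XOR false = false
net12 = NOT net4 = NOT false = true
net13 = NOT in5 = NOT false = true
net14 = NOT net13 = NOT true = false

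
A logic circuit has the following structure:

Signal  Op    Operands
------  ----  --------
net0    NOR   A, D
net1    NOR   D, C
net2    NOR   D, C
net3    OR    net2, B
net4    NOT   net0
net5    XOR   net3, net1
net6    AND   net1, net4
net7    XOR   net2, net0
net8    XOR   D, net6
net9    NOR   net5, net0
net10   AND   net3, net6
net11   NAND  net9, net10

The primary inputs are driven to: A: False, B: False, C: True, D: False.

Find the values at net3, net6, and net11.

net0 = A NOR D = False NOR False = True
net1 = D NOR C = False NOR True = False
net2 = D NOR C = False NOR True = False
net3 = net2 OR B = False OR False = False
net4 = NOT net0 = NOT True = False
net5 = net3 XOR net1 = False XOR False = False
net6 = net1 AND net4 = False AND False = False
net9 = net5 NOR net0 = False NOR True = False
net10 = net3 AND net6 = False AND False = False
net11 = net9 NAND net10 = False NAND False = True

net3 = False; net6 = False; net11 = True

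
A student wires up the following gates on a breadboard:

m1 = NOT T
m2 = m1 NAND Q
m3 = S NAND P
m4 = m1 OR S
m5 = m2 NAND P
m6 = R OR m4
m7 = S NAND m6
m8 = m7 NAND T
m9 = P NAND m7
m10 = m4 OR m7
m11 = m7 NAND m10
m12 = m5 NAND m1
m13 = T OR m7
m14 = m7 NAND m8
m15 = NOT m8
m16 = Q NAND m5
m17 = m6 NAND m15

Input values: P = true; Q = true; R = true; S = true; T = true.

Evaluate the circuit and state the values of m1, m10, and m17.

m1 = NOT T = NOT true = false
m4 = m1 OR S = false OR true = true
m6 = R OR m4 = true OR true = true
m7 = S NAND m6 = true NAND true = false
m8 = m7 NAND T = false NAND true = true
m10 = m4 OR m7 = true OR false = true
m15 = NOT m8 = NOT true = false
m17 = m6 NAND m15 = true NAND false = true

m1 = false, m10 = true, m17 = true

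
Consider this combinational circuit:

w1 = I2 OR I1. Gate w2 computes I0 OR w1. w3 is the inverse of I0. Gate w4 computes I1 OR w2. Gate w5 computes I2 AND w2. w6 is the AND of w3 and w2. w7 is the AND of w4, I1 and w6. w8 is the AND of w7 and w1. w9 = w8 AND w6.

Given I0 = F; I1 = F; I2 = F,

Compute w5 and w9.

w5 = F, w9 = F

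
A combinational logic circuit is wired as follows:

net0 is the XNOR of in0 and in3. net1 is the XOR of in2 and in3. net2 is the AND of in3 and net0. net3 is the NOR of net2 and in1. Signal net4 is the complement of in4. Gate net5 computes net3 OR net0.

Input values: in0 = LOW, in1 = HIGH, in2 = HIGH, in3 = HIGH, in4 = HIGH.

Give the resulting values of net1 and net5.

net1 = LOW; net5 = LOW

net0 = in0 XNOR in3 = LOW XNOR HIGH = LOW
net1 = in2 XOR in3 = HIGH XOR HIGH = LOW
net2 = in3 AND net0 = HIGH AND LOW = LOW
net3 = net2 NOR in1 = LOW NOR HIGH = LOW
net5 = net3 OR net0 = LOW OR LOW = LOW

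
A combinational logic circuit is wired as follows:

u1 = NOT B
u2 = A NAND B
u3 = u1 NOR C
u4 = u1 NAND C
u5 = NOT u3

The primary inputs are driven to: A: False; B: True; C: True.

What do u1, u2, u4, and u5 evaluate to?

u1 = False, u2 = True, u4 = True, u5 = True

u1 = NOT B = NOT True = False
u2 = A NAND B = False NAND True = True
u3 = u1 NOR C = False NOR True = False
u4 = u1 NAND C = False NAND True = True
u5 = NOT u3 = NOT False = True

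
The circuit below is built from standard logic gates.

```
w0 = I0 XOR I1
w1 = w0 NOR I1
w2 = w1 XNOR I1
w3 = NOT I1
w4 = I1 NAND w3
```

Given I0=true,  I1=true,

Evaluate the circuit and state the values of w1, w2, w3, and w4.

w1 = false  w2 = false  w3 = false  w4 = true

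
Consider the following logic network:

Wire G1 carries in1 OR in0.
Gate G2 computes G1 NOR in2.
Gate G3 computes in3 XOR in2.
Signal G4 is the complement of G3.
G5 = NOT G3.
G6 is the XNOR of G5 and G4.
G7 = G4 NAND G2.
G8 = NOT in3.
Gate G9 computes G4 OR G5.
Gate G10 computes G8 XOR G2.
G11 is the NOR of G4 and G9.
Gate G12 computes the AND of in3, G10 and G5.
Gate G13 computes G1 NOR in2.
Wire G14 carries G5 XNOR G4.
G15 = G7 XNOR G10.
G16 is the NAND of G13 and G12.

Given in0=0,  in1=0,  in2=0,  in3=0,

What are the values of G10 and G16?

G10 = 0, G16 = 1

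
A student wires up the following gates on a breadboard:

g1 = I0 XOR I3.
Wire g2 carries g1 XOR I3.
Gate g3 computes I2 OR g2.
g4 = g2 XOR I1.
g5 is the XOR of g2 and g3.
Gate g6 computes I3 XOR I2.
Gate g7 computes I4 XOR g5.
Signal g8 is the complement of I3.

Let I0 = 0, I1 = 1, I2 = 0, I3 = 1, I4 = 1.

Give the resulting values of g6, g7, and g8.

g1 = I0 XOR I3 = 0 XOR 1 = 1
g2 = g1 XOR I3 = 1 XOR 1 = 0
g3 = I2 OR g2 = 0 OR 0 = 0
g5 = g2 XOR g3 = 0 XOR 0 = 0
g6 = I3 XOR I2 = 1 XOR 0 = 1
g7 = I4 XOR g5 = 1 XOR 0 = 1
g8 = NOT I3 = NOT 1 = 0

g6 = 1, g7 = 1, g8 = 0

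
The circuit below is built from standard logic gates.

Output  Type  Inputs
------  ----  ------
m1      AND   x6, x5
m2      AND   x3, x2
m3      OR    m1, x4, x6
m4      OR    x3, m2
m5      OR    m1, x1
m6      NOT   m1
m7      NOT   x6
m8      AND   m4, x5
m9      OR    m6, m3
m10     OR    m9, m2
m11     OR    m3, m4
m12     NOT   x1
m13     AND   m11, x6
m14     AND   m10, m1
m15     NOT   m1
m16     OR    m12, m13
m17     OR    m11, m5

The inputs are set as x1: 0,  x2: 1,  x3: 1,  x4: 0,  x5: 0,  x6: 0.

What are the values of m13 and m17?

m1 = x6 AND x5 = 0 AND 0 = 0
m2 = x3 AND x2 = 1 AND 1 = 1
m3 = m1 OR x4 OR x6 = 0 OR 0 OR 0 = 0
m4 = x3 OR m2 = 1 OR 1 = 1
m5 = m1 OR x1 = 0 OR 0 = 0
m11 = m3 OR m4 = 0 OR 1 = 1
m13 = m11 AND x6 = 1 AND 0 = 0
m17 = m11 OR m5 = 1 OR 0 = 1

m13 = 0, m17 = 1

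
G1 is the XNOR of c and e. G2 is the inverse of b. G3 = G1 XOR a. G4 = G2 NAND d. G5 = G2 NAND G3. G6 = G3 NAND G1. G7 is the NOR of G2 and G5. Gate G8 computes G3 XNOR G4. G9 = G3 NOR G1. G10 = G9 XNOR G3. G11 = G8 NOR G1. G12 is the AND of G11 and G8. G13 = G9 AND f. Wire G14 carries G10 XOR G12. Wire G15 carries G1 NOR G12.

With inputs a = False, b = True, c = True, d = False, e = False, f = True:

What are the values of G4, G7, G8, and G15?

G1 = c XNOR e = True XNOR False = False
G2 = NOT b = NOT True = False
G3 = G1 XOR a = False XOR False = False
G4 = G2 NAND d = False NAND False = True
G5 = G2 NAND G3 = False NAND False = True
G7 = G2 NOR G5 = False NOR True = False
G8 = G3 XNOR G4 = False XNOR True = False
G11 = G8 NOR G1 = False NOR False = True
G12 = G11 AND G8 = True AND False = False
G15 = G1 NOR G12 = False NOR False = True

G4 = True, G7 = False, G8 = False, G15 = True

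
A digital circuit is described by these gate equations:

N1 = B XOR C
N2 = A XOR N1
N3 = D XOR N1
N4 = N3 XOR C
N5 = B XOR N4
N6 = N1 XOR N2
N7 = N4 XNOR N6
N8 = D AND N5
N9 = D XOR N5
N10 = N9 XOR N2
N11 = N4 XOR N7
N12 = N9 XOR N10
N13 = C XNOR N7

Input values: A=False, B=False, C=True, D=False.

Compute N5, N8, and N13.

N5 = False, N8 = False, N13 = True

N1 = B XOR C = False XOR True = True
N2 = A XOR N1 = False XOR True = True
N3 = D XOR N1 = False XOR True = True
N4 = N3 XOR C = True XOR True = False
N5 = B XOR N4 = False XOR False = False
N6 = N1 XOR N2 = True XOR True = False
N7 = N4 XNOR N6 = False XNOR False = True
N8 = D AND N5 = False AND False = False
N13 = C XNOR N7 = True XNOR True = True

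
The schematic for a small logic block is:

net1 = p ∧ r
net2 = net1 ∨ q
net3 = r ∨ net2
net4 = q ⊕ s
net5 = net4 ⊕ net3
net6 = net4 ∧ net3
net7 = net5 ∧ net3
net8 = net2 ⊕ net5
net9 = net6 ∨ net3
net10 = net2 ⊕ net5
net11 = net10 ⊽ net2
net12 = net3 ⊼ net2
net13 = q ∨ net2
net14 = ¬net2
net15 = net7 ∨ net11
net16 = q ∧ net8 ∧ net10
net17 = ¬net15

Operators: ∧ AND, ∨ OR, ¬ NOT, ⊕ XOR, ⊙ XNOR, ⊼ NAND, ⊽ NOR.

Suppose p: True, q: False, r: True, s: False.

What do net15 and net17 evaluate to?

net1 = p AND r = True AND True = True
net2 = net1 OR q = True OR False = True
net3 = r OR net2 = True OR True = True
net4 = q XOR s = False XOR False = False
net5 = net4 XOR net3 = False XOR True = True
net7 = net5 AND net3 = True AND True = True
net10 = net2 XOR net5 = True XOR True = False
net11 = net10 NOR net2 = False NOR True = False
net15 = net7 OR net11 = True OR False = True
net17 = NOT net15 = NOT True = False

net15 = True, net17 = False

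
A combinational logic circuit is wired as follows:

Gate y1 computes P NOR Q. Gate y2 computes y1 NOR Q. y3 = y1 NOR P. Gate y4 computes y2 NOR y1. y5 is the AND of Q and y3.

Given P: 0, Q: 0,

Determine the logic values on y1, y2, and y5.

y1 = 1, y2 = 0, y5 = 0

y1 = P NOR Q = 0 NOR 0 = 1
y2 = y1 NOR Q = 1 NOR 0 = 0
y3 = y1 NOR P = 1 NOR 0 = 0
y5 = Q AND y3 = 0 AND 0 = 0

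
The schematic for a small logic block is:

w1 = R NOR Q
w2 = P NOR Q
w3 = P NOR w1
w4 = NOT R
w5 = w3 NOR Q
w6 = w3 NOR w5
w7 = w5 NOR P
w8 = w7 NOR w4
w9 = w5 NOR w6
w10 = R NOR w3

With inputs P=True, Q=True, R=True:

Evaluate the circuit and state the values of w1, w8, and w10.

w1 = R NOR Q = True NOR True = False
w3 = P NOR w1 = True NOR False = False
w4 = NOT R = NOT True = False
w5 = w3 NOR Q = False NOR True = False
w7 = w5 NOR P = False NOR True = False
w8 = w7 NOR w4 = False NOR False = True
w10 = R NOR w3 = True NOR False = False

w1 = False  w8 = True  w10 = False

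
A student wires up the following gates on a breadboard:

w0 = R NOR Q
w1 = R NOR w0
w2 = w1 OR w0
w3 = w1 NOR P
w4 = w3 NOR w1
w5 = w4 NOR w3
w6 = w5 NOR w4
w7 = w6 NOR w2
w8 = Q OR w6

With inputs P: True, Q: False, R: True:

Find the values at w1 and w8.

w0 = R NOR Q = True NOR False = False
w1 = R NOR w0 = True NOR False = False
w3 = w1 NOR P = False NOR True = False
w4 = w3 NOR w1 = False NOR False = True
w5 = w4 NOR w3 = True NOR False = False
w6 = w5 NOR w4 = False NOR True = False
w8 = Q OR w6 = False OR False = False

w1 = False, w8 = False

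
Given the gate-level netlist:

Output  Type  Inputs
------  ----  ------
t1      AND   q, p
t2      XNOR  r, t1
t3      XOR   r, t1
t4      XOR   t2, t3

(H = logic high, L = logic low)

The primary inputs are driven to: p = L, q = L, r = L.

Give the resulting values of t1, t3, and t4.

t1 = q AND p = L AND L = L
t2 = r XNOR t1 = L XNOR L = H
t3 = r XOR t1 = L XOR L = L
t4 = t2 XOR t3 = H XOR L = H

t1 = L; t3 = L; t4 = H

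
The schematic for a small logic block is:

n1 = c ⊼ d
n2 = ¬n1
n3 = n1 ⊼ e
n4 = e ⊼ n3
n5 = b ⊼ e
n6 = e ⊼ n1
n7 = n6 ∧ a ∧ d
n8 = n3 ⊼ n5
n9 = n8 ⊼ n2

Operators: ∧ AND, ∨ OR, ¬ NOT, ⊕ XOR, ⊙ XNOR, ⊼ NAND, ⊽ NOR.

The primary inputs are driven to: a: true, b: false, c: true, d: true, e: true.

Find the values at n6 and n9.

n6 = true, n9 = true

n1 = c NAND d = true NAND true = false
n2 = NOT n1 = NOT false = true
n3 = n1 NAND e = false NAND true = true
n5 = b NAND e = false NAND true = true
n6 = e NAND n1 = true NAND false = true
n8 = n3 NAND n5 = true NAND true = false
n9 = n8 NAND n2 = false NAND true = true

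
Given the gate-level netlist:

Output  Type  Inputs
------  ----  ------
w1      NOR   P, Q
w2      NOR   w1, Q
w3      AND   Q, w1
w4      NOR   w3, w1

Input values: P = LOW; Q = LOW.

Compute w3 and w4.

w3 = LOW; w4 = LOW

w1 = P NOR Q = LOW NOR LOW = HIGH
w3 = Q AND w1 = LOW AND HIGH = LOW
w4 = w3 NOR w1 = LOW NOR HIGH = LOW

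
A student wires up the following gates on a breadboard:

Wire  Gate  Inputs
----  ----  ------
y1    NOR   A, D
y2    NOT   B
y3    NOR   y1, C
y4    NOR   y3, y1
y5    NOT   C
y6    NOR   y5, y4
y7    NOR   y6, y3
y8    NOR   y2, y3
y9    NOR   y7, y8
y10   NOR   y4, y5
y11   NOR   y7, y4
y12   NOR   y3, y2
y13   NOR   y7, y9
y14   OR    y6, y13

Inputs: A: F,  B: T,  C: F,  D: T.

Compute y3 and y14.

y3 = T, y14 = F

y1 = A NOR D = F NOR T = F
y2 = NOT B = NOT T = F
y3 = y1 NOR C = F NOR F = T
y4 = y3 NOR y1 = T NOR F = F
y5 = NOT C = NOT F = T
y6 = y5 NOR y4 = T NOR F = F
y7 = y6 NOR y3 = F NOR T = F
y8 = y2 NOR y3 = F NOR T = F
y9 = y7 NOR y8 = F NOR F = T
y13 = y7 NOR y9 = F NOR T = F
y14 = y6 OR y13 = F OR F = F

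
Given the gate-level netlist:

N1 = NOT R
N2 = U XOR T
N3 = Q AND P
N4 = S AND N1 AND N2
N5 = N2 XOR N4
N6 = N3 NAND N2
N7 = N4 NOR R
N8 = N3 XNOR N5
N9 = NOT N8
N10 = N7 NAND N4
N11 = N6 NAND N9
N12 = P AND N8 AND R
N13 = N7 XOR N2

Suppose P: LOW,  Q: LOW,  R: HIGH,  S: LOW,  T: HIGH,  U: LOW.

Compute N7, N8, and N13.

N7 = LOW, N8 = LOW, N13 = HIGH

N1 = NOT R = NOT HIGH = LOW
N2 = U XOR T = LOW XOR HIGH = HIGH
N3 = Q AND P = LOW AND LOW = LOW
N4 = S AND N1 AND N2 = LOW AND LOW AND HIGH = LOW
N5 = N2 XOR N4 = HIGH XOR LOW = HIGH
N7 = N4 NOR R = LOW NOR HIGH = LOW
N8 = N3 XNOR N5 = LOW XNOR HIGH = LOW
N13 = N7 XOR N2 = LOW XOR HIGH = HIGH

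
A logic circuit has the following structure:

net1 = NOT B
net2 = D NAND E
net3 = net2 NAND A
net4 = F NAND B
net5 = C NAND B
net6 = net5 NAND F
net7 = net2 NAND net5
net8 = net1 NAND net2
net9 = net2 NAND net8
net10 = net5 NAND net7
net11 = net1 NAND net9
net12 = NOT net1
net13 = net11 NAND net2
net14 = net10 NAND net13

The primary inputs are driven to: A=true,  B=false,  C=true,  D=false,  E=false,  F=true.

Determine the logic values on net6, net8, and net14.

net1 = NOT B = NOT false = true
net2 = D NAND E = false NAND false = true
net5 = C NAND B = true NAND false = true
net6 = net5 NAND F = true NAND true = false
net7 = net2 NAND net5 = true NAND true = false
net8 = net1 NAND net2 = true NAND true = false
net9 = net2 NAND net8 = true NAND false = true
net10 = net5 NAND net7 = true NAND false = true
net11 = net1 NAND net9 = true NAND true = false
net13 = net11 NAND net2 = false NAND true = true
net14 = net10 NAND net13 = true NAND true = false

net6 = false, net8 = false, net14 = false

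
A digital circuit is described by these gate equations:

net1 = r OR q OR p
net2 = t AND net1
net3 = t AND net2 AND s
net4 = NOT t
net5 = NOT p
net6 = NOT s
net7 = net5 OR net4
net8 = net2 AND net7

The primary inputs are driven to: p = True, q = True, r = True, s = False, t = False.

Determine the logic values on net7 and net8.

net7 = True  net8 = False

net1 = r OR q OR p = True OR True OR True = True
net2 = t AND net1 = False AND True = False
net4 = NOT t = NOT False = True
net5 = NOT p = NOT True = False
net7 = net5 OR net4 = False OR True = True
net8 = net2 AND net7 = False AND True = False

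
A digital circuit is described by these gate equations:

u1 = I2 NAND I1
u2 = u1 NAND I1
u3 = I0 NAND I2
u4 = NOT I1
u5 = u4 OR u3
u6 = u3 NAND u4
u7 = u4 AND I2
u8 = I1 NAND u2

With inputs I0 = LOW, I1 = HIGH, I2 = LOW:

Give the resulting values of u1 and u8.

u1 = HIGH; u8 = HIGH

u1 = I2 NAND I1 = LOW NAND HIGH = HIGH
u2 = u1 NAND I1 = HIGH NAND HIGH = LOW
u8 = I1 NAND u2 = HIGH NAND LOW = HIGH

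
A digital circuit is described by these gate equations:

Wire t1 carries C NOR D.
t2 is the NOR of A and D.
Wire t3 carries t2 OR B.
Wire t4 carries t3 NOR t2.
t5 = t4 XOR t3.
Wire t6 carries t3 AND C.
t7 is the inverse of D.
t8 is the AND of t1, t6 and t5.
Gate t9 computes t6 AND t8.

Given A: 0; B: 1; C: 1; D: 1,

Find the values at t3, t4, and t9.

t3 = 1, t4 = 0, t9 = 0

t1 = C NOR D = 1 NOR 1 = 0
t2 = A NOR D = 0 NOR 1 = 0
t3 = t2 OR B = 0 OR 1 = 1
t4 = t3 NOR t2 = 1 NOR 0 = 0
t5 = t4 XOR t3 = 0 XOR 1 = 1
t6 = t3 AND C = 1 AND 1 = 1
t8 = t1 AND t6 AND t5 = 0 AND 1 AND 1 = 0
t9 = t6 AND t8 = 1 AND 0 = 0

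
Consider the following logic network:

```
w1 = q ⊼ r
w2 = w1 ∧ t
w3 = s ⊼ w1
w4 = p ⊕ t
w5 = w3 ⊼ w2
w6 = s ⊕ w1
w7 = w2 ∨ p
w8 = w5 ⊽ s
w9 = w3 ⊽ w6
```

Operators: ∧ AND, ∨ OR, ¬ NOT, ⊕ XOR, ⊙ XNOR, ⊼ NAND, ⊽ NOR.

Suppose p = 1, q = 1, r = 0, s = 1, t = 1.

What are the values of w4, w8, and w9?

w1 = q NAND r = 1 NAND 0 = 1
w2 = w1 AND t = 1 AND 1 = 1
w3 = s NAND w1 = 1 NAND 1 = 0
w4 = p XOR t = 1 XOR 1 = 0
w5 = w3 NAND w2 = 0 NAND 1 = 1
w6 = s XOR w1 = 1 XOR 1 = 0
w8 = w5 NOR s = 1 NOR 1 = 0
w9 = w3 NOR w6 = 0 NOR 0 = 1

w4 = 0; w8 = 0; w9 = 1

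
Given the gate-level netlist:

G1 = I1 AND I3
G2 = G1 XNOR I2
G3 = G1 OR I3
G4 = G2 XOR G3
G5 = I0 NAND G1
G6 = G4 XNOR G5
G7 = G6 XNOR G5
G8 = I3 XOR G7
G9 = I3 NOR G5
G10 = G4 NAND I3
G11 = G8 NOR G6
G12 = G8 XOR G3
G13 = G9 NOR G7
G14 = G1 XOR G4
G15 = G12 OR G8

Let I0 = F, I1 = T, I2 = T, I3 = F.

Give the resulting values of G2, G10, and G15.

G2 = F, G10 = T, G15 = F

G1 = I1 AND I3 = T AND F = F
G2 = G1 XNOR I2 = F XNOR T = F
G3 = G1 OR I3 = F OR F = F
G4 = G2 XOR G3 = F XOR F = F
G5 = I0 NAND G1 = F NAND F = T
G6 = G4 XNOR G5 = F XNOR T = F
G7 = G6 XNOR G5 = F XNOR T = F
G8 = I3 XOR G7 = F XOR F = F
G10 = G4 NAND I3 = F NAND F = T
G12 = G8 XOR G3 = F XOR F = F
G15 = G12 OR G8 = F OR F = F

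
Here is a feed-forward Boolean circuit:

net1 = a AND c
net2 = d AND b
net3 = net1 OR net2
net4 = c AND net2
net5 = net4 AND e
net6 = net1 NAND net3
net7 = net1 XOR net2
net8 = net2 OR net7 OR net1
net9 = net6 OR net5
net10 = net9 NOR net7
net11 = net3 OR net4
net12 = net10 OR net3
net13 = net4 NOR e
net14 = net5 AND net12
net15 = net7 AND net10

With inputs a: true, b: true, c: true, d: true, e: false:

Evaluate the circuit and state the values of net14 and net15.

net14 = false; net15 = false

net1 = a AND c = true AND true = true
net2 = d AND b = true AND true = true
net3 = net1 OR net2 = true OR true = true
net4 = c AND net2 = true AND true = true
net5 = net4 AND e = true AND false = false
net6 = net1 NAND net3 = true NAND true = false
net7 = net1 XOR net2 = true XOR true = false
net9 = net6 OR net5 = false OR false = false
net10 = net9 NOR net7 = false NOR false = true
net12 = net10 OR net3 = true OR true = true
net14 = net5 AND net12 = false AND true = false
net15 = net7 AND net10 = false AND true = false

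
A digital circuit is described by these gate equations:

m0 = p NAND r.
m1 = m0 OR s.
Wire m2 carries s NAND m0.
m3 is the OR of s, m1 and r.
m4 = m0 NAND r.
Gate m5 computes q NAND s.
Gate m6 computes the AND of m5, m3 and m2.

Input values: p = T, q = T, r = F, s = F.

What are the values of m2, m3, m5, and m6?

m0 = p NAND r = T NAND F = T
m1 = m0 OR s = T OR F = T
m2 = s NAND m0 = F NAND T = T
m3 = s OR m1 OR r = F OR T OR F = T
m5 = q NAND s = T NAND F = T
m6 = m5 AND m3 AND m2 = T AND T AND T = T

m2 = T  m3 = T  m5 = T  m6 = T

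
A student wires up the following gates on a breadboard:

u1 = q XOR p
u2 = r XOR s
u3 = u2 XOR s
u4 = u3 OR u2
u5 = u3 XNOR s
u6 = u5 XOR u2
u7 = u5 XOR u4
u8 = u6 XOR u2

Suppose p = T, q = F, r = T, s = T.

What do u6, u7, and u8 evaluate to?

u2 = r XOR s = T XOR T = F
u3 = u2 XOR s = F XOR T = T
u4 = u3 OR u2 = T OR F = T
u5 = u3 XNOR s = T XNOR T = T
u6 = u5 XOR u2 = T XOR F = T
u7 = u5 XOR u4 = T XOR T = F
u8 = u6 XOR u2 = T XOR F = T

u6 = T  u7 = F  u8 = T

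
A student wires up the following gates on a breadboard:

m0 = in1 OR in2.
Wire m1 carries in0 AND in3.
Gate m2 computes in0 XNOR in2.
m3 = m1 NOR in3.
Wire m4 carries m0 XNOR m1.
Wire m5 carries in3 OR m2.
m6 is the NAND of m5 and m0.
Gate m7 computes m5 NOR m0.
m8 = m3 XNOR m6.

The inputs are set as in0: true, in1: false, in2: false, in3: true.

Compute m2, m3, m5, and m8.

m0 = in1 OR in2 = false OR false = false
m1 = in0 AND in3 = true AND true = true
m2 = in0 XNOR in2 = true XNOR false = false
m3 = m1 NOR in3 = true NOR true = false
m5 = in3 OR m2 = true OR false = true
m6 = m5 NAND m0 = true NAND false = true
m8 = m3 XNOR m6 = false XNOR true = false

m2 = false, m3 = false, m5 = true, m8 = false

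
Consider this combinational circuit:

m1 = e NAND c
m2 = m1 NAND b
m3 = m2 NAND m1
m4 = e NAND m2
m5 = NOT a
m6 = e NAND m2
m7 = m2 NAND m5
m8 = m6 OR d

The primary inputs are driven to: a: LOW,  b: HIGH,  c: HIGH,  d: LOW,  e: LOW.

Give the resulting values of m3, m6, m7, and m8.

m3 = HIGH; m6 = HIGH; m7 = HIGH; m8 = HIGH

m1 = e NAND c = LOW NAND HIGH = HIGH
m2 = m1 NAND b = HIGH NAND HIGH = LOW
m3 = m2 NAND m1 = LOW NAND HIGH = HIGH
m5 = NOT a = NOT LOW = HIGH
m6 = e NAND m2 = LOW NAND LOW = HIGH
m7 = m2 NAND m5 = LOW NAND HIGH = HIGH
m8 = m6 OR d = HIGH OR LOW = HIGH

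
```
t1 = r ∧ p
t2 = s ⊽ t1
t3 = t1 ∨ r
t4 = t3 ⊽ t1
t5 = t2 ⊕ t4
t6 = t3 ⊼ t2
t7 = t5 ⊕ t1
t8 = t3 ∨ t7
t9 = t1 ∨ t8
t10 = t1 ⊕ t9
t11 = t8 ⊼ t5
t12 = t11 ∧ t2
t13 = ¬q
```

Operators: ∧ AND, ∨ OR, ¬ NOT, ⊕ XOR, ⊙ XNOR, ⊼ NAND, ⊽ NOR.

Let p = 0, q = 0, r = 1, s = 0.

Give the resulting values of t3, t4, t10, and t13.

t1 = r AND p = 1 AND 0 = 0
t2 = s NOR t1 = 0 NOR 0 = 1
t3 = t1 OR r = 0 OR 1 = 1
t4 = t3 NOR t1 = 1 NOR 0 = 0
t5 = t2 XOR t4 = 1 XOR 0 = 1
t7 = t5 XOR t1 = 1 XOR 0 = 1
t8 = t3 OR t7 = 1 OR 1 = 1
t9 = t1 OR t8 = 0 OR 1 = 1
t10 = t1 XOR t9 = 0 XOR 1 = 1
t13 = NOT q = NOT 0 = 1

t3 = 1  t4 = 0  t10 = 1  t13 = 1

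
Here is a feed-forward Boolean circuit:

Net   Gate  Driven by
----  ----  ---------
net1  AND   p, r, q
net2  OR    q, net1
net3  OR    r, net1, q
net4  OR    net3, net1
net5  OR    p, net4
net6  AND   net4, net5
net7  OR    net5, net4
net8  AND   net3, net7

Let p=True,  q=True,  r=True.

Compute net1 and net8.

net1 = p AND r AND q = True AND True AND True = True
net3 = r OR net1 OR q = True OR True OR True = True
net4 = net3 OR net1 = True OR True = True
net5 = p OR net4 = True OR True = True
net7 = net5 OR net4 = True OR True = True
net8 = net3 AND net7 = True AND True = True

net1 = True, net8 = True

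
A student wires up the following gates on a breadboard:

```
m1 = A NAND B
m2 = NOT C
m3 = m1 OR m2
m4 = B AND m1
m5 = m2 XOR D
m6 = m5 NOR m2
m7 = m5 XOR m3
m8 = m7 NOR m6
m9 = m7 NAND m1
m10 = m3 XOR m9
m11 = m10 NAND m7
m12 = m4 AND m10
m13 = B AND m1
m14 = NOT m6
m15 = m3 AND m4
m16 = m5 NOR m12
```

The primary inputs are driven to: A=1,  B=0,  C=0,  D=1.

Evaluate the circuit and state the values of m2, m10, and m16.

m1 = A NAND B = 1 NAND 0 = 1
m2 = NOT C = NOT 0 = 1
m3 = m1 OR m2 = 1 OR 1 = 1
m4 = B AND m1 = 0 AND 1 = 0
m5 = m2 XOR D = 1 XOR 1 = 0
m7 = m5 XOR m3 = 0 XOR 1 = 1
m9 = m7 NAND m1 = 1 NAND 1 = 0
m10 = m3 XOR m9 = 1 XOR 0 = 1
m12 = m4 AND m10 = 0 AND 1 = 0
m16 = m5 NOR m12 = 0 NOR 0 = 1

m2 = 1, m10 = 1, m16 = 1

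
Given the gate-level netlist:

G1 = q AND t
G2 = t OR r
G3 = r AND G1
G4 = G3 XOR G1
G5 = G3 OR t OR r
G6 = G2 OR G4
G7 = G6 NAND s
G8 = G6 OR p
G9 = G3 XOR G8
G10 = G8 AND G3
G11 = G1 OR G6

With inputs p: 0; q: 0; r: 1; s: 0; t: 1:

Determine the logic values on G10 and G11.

G10 = 0, G11 = 1

G1 = q AND t = 0 AND 1 = 0
G2 = t OR r = 1 OR 1 = 1
G3 = r AND G1 = 1 AND 0 = 0
G4 = G3 XOR G1 = 0 XOR 0 = 0
G6 = G2 OR G4 = 1 OR 0 = 1
G8 = G6 OR p = 1 OR 0 = 1
G10 = G8 AND G3 = 1 AND 0 = 0
G11 = G1 OR G6 = 0 OR 1 = 1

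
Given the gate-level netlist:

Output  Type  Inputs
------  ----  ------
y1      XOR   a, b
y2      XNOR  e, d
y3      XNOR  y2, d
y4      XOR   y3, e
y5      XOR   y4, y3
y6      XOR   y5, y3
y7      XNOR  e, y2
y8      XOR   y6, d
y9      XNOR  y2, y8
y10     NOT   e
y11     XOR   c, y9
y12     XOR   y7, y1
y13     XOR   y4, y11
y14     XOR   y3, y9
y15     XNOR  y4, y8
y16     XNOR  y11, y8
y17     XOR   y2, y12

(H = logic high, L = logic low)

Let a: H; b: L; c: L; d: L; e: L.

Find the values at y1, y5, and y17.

y1 = a XOR b = H XOR L = H
y2 = e XNOR d = L XNOR L = H
y3 = y2 XNOR d = H XNOR L = L
y4 = y3 XOR e = L XOR L = L
y5 = y4 XOR y3 = L XOR L = L
y7 = e XNOR y2 = L XNOR H = L
y12 = y7 XOR y1 = L XOR H = H
y17 = y2 XOR y12 = H XOR H = L

y1 = H; y5 = L; y17 = L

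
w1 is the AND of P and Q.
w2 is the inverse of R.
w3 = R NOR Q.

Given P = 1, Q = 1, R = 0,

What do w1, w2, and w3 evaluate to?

w1 = P AND Q = 1 AND 1 = 1
w2 = NOT R = NOT 0 = 1
w3 = R NOR Q = 0 NOR 1 = 0

w1 = 1  w2 = 1  w3 = 0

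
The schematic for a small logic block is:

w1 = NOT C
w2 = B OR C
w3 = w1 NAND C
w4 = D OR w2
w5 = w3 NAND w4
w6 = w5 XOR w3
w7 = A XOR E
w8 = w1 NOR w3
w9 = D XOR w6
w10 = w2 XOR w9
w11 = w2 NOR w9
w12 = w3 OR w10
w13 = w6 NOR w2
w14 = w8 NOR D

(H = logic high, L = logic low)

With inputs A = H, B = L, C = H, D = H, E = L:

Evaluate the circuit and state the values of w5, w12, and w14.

w1 = NOT C = NOT H = L
w2 = B OR C = L OR H = H
w3 = w1 NAND C = L NAND H = H
w4 = D OR w2 = H OR H = H
w5 = w3 NAND w4 = H NAND H = L
w6 = w5 XOR w3 = L XOR H = H
w8 = w1 NOR w3 = L NOR H = L
w9 = D XOR w6 = H XOR H = L
w10 = w2 XOR w9 = H XOR L = H
w12 = w3 OR w10 = H OR H = H
w14 = w8 NOR D = L NOR H = L

w5 = L; w12 = H; w14 = L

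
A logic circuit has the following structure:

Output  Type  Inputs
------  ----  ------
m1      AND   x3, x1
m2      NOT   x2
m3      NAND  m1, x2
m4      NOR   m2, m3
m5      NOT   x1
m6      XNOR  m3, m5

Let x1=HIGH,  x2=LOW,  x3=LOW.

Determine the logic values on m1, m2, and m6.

m1 = x3 AND x1 = LOW AND HIGH = LOW
m2 = NOT x2 = NOT LOW = HIGH
m3 = m1 NAND x2 = LOW NAND LOW = HIGH
m5 = NOT x1 = NOT HIGH = LOW
m6 = m3 XNOR m5 = HIGH XNOR LOW = LOW

m1 = LOW, m2 = HIGH, m6 = LOW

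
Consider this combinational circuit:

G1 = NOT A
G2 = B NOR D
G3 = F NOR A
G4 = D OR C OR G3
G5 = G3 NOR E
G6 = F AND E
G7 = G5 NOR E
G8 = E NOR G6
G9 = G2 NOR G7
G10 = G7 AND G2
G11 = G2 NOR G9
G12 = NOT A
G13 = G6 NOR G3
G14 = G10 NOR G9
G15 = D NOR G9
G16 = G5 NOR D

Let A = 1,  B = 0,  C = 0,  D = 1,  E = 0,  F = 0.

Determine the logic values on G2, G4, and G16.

G2 = B NOR D = 0 NOR 1 = 0
G3 = F NOR A = 0 NOR 1 = 0
G4 = D OR C OR G3 = 1 OR 0 OR 0 = 1
G5 = G3 NOR E = 0 NOR 0 = 1
G16 = G5 NOR D = 1 NOR 1 = 0

G2 = 0  G4 = 1  G16 = 0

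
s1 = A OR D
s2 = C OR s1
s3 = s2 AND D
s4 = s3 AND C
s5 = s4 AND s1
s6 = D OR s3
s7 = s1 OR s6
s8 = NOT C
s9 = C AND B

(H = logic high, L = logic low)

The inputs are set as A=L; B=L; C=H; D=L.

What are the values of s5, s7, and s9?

s1 = A OR D = L OR L = L
s2 = C OR s1 = H OR L = H
s3 = s2 AND D = H AND L = L
s4 = s3 AND C = L AND H = L
s5 = s4 AND s1 = L AND L = L
s6 = D OR s3 = L OR L = L
s7 = s1 OR s6 = L OR L = L
s9 = C AND B = H AND L = L

s5 = L  s7 = L  s9 = L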